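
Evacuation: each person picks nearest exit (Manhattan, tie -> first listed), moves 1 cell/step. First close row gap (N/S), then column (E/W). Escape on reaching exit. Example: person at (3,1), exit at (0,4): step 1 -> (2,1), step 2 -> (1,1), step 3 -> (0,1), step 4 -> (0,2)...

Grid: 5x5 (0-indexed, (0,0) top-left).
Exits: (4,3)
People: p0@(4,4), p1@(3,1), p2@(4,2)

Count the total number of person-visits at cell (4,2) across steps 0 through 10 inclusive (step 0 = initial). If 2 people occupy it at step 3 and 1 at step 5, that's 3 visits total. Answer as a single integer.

Step 0: p0@(4,4) p1@(3,1) p2@(4,2) -> at (4,2): 1 [p2], cum=1
Step 1: p0@ESC p1@(4,1) p2@ESC -> at (4,2): 0 [-], cum=1
Step 2: p0@ESC p1@(4,2) p2@ESC -> at (4,2): 1 [p1], cum=2
Step 3: p0@ESC p1@ESC p2@ESC -> at (4,2): 0 [-], cum=2
Total visits = 2

Answer: 2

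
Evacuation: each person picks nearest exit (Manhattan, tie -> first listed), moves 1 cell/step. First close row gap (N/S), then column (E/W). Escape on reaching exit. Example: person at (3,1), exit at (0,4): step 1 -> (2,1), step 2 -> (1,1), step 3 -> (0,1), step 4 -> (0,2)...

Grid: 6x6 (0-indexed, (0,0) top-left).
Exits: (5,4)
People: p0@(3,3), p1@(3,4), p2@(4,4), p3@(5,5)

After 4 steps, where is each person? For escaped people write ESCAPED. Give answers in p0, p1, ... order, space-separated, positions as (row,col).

Step 1: p0:(3,3)->(4,3) | p1:(3,4)->(4,4) | p2:(4,4)->(5,4)->EXIT | p3:(5,5)->(5,4)->EXIT
Step 2: p0:(4,3)->(5,3) | p1:(4,4)->(5,4)->EXIT | p2:escaped | p3:escaped
Step 3: p0:(5,3)->(5,4)->EXIT | p1:escaped | p2:escaped | p3:escaped

ESCAPED ESCAPED ESCAPED ESCAPED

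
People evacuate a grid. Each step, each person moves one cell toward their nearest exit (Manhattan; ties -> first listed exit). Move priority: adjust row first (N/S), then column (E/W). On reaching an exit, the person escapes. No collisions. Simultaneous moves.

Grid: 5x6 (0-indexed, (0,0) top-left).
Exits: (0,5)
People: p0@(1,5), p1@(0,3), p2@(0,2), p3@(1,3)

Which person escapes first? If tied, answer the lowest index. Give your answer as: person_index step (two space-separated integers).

Step 1: p0:(1,5)->(0,5)->EXIT | p1:(0,3)->(0,4) | p2:(0,2)->(0,3) | p3:(1,3)->(0,3)
Step 2: p0:escaped | p1:(0,4)->(0,5)->EXIT | p2:(0,3)->(0,4) | p3:(0,3)->(0,4)
Step 3: p0:escaped | p1:escaped | p2:(0,4)->(0,5)->EXIT | p3:(0,4)->(0,5)->EXIT
Exit steps: [1, 2, 3, 3]
First to escape: p0 at step 1

Answer: 0 1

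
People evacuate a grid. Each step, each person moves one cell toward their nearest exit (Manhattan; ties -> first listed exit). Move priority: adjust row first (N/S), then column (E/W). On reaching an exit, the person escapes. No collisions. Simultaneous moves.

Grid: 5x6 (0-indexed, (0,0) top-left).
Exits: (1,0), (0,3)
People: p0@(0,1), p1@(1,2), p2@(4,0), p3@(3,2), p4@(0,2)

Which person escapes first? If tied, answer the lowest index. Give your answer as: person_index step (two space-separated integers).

Step 1: p0:(0,1)->(1,1) | p1:(1,2)->(1,1) | p2:(4,0)->(3,0) | p3:(3,2)->(2,2) | p4:(0,2)->(0,3)->EXIT
Step 2: p0:(1,1)->(1,0)->EXIT | p1:(1,1)->(1,0)->EXIT | p2:(3,0)->(2,0) | p3:(2,2)->(1,2) | p4:escaped
Step 3: p0:escaped | p1:escaped | p2:(2,0)->(1,0)->EXIT | p3:(1,2)->(1,1) | p4:escaped
Step 4: p0:escaped | p1:escaped | p2:escaped | p3:(1,1)->(1,0)->EXIT | p4:escaped
Exit steps: [2, 2, 3, 4, 1]
First to escape: p4 at step 1

Answer: 4 1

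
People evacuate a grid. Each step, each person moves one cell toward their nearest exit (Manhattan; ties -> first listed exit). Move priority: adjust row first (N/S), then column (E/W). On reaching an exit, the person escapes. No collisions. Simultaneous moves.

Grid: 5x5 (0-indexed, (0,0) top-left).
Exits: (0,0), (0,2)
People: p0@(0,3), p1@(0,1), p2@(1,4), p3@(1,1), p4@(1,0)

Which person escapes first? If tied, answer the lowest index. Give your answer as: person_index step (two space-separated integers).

Answer: 0 1

Derivation:
Step 1: p0:(0,3)->(0,2)->EXIT | p1:(0,1)->(0,0)->EXIT | p2:(1,4)->(0,4) | p3:(1,1)->(0,1) | p4:(1,0)->(0,0)->EXIT
Step 2: p0:escaped | p1:escaped | p2:(0,4)->(0,3) | p3:(0,1)->(0,0)->EXIT | p4:escaped
Step 3: p0:escaped | p1:escaped | p2:(0,3)->(0,2)->EXIT | p3:escaped | p4:escaped
Exit steps: [1, 1, 3, 2, 1]
First to escape: p0 at step 1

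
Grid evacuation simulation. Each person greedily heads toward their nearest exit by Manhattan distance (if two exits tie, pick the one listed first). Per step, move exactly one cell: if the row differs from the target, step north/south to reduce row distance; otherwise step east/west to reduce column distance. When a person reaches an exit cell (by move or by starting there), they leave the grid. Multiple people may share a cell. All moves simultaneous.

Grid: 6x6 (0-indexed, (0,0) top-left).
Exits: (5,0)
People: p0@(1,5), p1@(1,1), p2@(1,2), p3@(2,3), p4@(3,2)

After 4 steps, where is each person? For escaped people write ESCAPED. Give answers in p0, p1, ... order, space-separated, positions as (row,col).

Step 1: p0:(1,5)->(2,5) | p1:(1,1)->(2,1) | p2:(1,2)->(2,2) | p3:(2,3)->(3,3) | p4:(3,2)->(4,2)
Step 2: p0:(2,5)->(3,5) | p1:(2,1)->(3,1) | p2:(2,2)->(3,2) | p3:(3,3)->(4,3) | p4:(4,2)->(5,2)
Step 3: p0:(3,5)->(4,5) | p1:(3,1)->(4,1) | p2:(3,2)->(4,2) | p3:(4,3)->(5,3) | p4:(5,2)->(5,1)
Step 4: p0:(4,5)->(5,5) | p1:(4,1)->(5,1) | p2:(4,2)->(5,2) | p3:(5,3)->(5,2) | p4:(5,1)->(5,0)->EXIT

(5,5) (5,1) (5,2) (5,2) ESCAPED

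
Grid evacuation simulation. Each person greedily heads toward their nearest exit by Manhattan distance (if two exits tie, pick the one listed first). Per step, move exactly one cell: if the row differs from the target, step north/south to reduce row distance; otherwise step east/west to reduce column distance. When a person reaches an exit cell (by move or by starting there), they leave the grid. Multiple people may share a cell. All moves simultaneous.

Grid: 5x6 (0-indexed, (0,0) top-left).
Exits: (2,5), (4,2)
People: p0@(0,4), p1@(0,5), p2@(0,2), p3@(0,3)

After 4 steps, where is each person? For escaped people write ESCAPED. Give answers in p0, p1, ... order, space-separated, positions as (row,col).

Step 1: p0:(0,4)->(1,4) | p1:(0,5)->(1,5) | p2:(0,2)->(1,2) | p3:(0,3)->(1,3)
Step 2: p0:(1,4)->(2,4) | p1:(1,5)->(2,5)->EXIT | p2:(1,2)->(2,2) | p3:(1,3)->(2,3)
Step 3: p0:(2,4)->(2,5)->EXIT | p1:escaped | p2:(2,2)->(3,2) | p3:(2,3)->(2,4)
Step 4: p0:escaped | p1:escaped | p2:(3,2)->(4,2)->EXIT | p3:(2,4)->(2,5)->EXIT

ESCAPED ESCAPED ESCAPED ESCAPED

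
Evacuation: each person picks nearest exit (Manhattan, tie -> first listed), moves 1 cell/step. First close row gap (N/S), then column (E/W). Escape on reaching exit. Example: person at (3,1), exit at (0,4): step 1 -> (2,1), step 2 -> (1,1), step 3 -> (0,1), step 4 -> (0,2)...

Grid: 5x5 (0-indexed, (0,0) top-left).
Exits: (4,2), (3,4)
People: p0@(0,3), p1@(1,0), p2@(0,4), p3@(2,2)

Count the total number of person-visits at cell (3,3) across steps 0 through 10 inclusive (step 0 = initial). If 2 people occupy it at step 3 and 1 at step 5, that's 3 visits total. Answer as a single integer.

Step 0: p0@(0,3) p1@(1,0) p2@(0,4) p3@(2,2) -> at (3,3): 0 [-], cum=0
Step 1: p0@(1,3) p1@(2,0) p2@(1,4) p3@(3,2) -> at (3,3): 0 [-], cum=0
Step 2: p0@(2,3) p1@(3,0) p2@(2,4) p3@ESC -> at (3,3): 0 [-], cum=0
Step 3: p0@(3,3) p1@(4,0) p2@ESC p3@ESC -> at (3,3): 1 [p0], cum=1
Step 4: p0@ESC p1@(4,1) p2@ESC p3@ESC -> at (3,3): 0 [-], cum=1
Step 5: p0@ESC p1@ESC p2@ESC p3@ESC -> at (3,3): 0 [-], cum=1
Total visits = 1

Answer: 1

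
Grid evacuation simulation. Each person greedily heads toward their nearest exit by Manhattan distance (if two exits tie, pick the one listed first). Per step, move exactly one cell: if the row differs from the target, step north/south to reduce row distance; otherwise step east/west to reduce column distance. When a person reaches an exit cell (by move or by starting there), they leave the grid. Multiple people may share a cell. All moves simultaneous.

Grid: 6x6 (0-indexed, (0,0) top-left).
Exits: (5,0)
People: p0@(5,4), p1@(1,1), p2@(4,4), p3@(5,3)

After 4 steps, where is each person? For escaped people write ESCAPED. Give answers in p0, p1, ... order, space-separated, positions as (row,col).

Step 1: p0:(5,4)->(5,3) | p1:(1,1)->(2,1) | p2:(4,4)->(5,4) | p3:(5,3)->(5,2)
Step 2: p0:(5,3)->(5,2) | p1:(2,1)->(3,1) | p2:(5,4)->(5,3) | p3:(5,2)->(5,1)
Step 3: p0:(5,2)->(5,1) | p1:(3,1)->(4,1) | p2:(5,3)->(5,2) | p3:(5,1)->(5,0)->EXIT
Step 4: p0:(5,1)->(5,0)->EXIT | p1:(4,1)->(5,1) | p2:(5,2)->(5,1) | p3:escaped

ESCAPED (5,1) (5,1) ESCAPED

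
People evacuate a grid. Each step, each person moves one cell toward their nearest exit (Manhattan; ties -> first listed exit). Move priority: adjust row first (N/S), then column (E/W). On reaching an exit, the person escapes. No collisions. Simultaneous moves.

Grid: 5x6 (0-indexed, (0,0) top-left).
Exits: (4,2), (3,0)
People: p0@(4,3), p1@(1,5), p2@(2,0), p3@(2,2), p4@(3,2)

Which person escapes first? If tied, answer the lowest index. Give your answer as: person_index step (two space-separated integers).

Answer: 0 1

Derivation:
Step 1: p0:(4,3)->(4,2)->EXIT | p1:(1,5)->(2,5) | p2:(2,0)->(3,0)->EXIT | p3:(2,2)->(3,2) | p4:(3,2)->(4,2)->EXIT
Step 2: p0:escaped | p1:(2,5)->(3,5) | p2:escaped | p3:(3,2)->(4,2)->EXIT | p4:escaped
Step 3: p0:escaped | p1:(3,5)->(4,5) | p2:escaped | p3:escaped | p4:escaped
Step 4: p0:escaped | p1:(4,5)->(4,4) | p2:escaped | p3:escaped | p4:escaped
Step 5: p0:escaped | p1:(4,4)->(4,3) | p2:escaped | p3:escaped | p4:escaped
Step 6: p0:escaped | p1:(4,3)->(4,2)->EXIT | p2:escaped | p3:escaped | p4:escaped
Exit steps: [1, 6, 1, 2, 1]
First to escape: p0 at step 1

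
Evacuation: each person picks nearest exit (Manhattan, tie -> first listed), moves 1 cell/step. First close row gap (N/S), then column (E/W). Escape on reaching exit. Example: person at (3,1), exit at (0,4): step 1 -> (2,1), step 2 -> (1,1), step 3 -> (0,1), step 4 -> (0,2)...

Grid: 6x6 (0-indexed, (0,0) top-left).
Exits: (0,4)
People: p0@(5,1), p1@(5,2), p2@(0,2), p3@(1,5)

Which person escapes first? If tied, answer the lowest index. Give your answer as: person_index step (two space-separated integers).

Answer: 2 2

Derivation:
Step 1: p0:(5,1)->(4,1) | p1:(5,2)->(4,2) | p2:(0,2)->(0,3) | p3:(1,5)->(0,5)
Step 2: p0:(4,1)->(3,1) | p1:(4,2)->(3,2) | p2:(0,3)->(0,4)->EXIT | p3:(0,5)->(0,4)->EXIT
Step 3: p0:(3,1)->(2,1) | p1:(3,2)->(2,2) | p2:escaped | p3:escaped
Step 4: p0:(2,1)->(1,1) | p1:(2,2)->(1,2) | p2:escaped | p3:escaped
Step 5: p0:(1,1)->(0,1) | p1:(1,2)->(0,2) | p2:escaped | p3:escaped
Step 6: p0:(0,1)->(0,2) | p1:(0,2)->(0,3) | p2:escaped | p3:escaped
Step 7: p0:(0,2)->(0,3) | p1:(0,3)->(0,4)->EXIT | p2:escaped | p3:escaped
Step 8: p0:(0,3)->(0,4)->EXIT | p1:escaped | p2:escaped | p3:escaped
Exit steps: [8, 7, 2, 2]
First to escape: p2 at step 2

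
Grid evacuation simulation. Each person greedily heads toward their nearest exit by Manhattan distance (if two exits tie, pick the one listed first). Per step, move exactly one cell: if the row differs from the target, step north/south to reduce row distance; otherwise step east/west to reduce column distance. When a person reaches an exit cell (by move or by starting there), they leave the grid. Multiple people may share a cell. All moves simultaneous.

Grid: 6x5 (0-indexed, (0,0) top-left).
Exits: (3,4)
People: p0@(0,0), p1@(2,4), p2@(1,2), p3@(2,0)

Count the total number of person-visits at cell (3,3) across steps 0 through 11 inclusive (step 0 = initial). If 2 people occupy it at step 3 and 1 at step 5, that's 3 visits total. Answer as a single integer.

Step 0: p0@(0,0) p1@(2,4) p2@(1,2) p3@(2,0) -> at (3,3): 0 [-], cum=0
Step 1: p0@(1,0) p1@ESC p2@(2,2) p3@(3,0) -> at (3,3): 0 [-], cum=0
Step 2: p0@(2,0) p1@ESC p2@(3,2) p3@(3,1) -> at (3,3): 0 [-], cum=0
Step 3: p0@(3,0) p1@ESC p2@(3,3) p3@(3,2) -> at (3,3): 1 [p2], cum=1
Step 4: p0@(3,1) p1@ESC p2@ESC p3@(3,3) -> at (3,3): 1 [p3], cum=2
Step 5: p0@(3,2) p1@ESC p2@ESC p3@ESC -> at (3,3): 0 [-], cum=2
Step 6: p0@(3,3) p1@ESC p2@ESC p3@ESC -> at (3,3): 1 [p0], cum=3
Step 7: p0@ESC p1@ESC p2@ESC p3@ESC -> at (3,3): 0 [-], cum=3
Total visits = 3

Answer: 3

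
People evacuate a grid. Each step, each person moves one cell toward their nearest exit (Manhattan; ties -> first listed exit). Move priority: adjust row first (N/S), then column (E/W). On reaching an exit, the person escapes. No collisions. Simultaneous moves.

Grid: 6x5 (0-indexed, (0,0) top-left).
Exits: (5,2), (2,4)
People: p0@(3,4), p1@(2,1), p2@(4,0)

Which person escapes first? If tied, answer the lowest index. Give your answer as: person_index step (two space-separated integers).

Step 1: p0:(3,4)->(2,4)->EXIT | p1:(2,1)->(2,2) | p2:(4,0)->(5,0)
Step 2: p0:escaped | p1:(2,2)->(2,3) | p2:(5,0)->(5,1)
Step 3: p0:escaped | p1:(2,3)->(2,4)->EXIT | p2:(5,1)->(5,2)->EXIT
Exit steps: [1, 3, 3]
First to escape: p0 at step 1

Answer: 0 1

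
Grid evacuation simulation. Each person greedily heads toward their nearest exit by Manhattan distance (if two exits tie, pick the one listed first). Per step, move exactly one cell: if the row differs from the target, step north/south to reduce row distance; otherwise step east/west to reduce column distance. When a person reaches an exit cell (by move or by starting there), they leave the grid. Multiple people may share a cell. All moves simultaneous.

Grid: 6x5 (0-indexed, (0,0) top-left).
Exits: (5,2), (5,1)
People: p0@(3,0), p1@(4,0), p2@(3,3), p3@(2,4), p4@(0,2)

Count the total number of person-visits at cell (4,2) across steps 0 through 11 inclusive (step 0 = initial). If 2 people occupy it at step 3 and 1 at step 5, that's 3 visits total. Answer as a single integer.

Step 0: p0@(3,0) p1@(4,0) p2@(3,3) p3@(2,4) p4@(0,2) -> at (4,2): 0 [-], cum=0
Step 1: p0@(4,0) p1@(5,0) p2@(4,3) p3@(3,4) p4@(1,2) -> at (4,2): 0 [-], cum=0
Step 2: p0@(5,0) p1@ESC p2@(5,3) p3@(4,4) p4@(2,2) -> at (4,2): 0 [-], cum=0
Step 3: p0@ESC p1@ESC p2@ESC p3@(5,4) p4@(3,2) -> at (4,2): 0 [-], cum=0
Step 4: p0@ESC p1@ESC p2@ESC p3@(5,3) p4@(4,2) -> at (4,2): 1 [p4], cum=1
Step 5: p0@ESC p1@ESC p2@ESC p3@ESC p4@ESC -> at (4,2): 0 [-], cum=1
Total visits = 1

Answer: 1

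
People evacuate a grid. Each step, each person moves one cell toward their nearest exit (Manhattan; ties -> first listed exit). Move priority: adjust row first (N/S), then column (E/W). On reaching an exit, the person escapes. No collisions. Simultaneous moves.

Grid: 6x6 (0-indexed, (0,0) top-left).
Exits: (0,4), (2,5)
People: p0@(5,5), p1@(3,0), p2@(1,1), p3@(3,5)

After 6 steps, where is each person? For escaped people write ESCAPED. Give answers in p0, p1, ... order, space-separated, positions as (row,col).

Step 1: p0:(5,5)->(4,5) | p1:(3,0)->(2,0) | p2:(1,1)->(0,1) | p3:(3,5)->(2,5)->EXIT
Step 2: p0:(4,5)->(3,5) | p1:(2,0)->(2,1) | p2:(0,1)->(0,2) | p3:escaped
Step 3: p0:(3,5)->(2,5)->EXIT | p1:(2,1)->(2,2) | p2:(0,2)->(0,3) | p3:escaped
Step 4: p0:escaped | p1:(2,2)->(2,3) | p2:(0,3)->(0,4)->EXIT | p3:escaped
Step 5: p0:escaped | p1:(2,3)->(2,4) | p2:escaped | p3:escaped
Step 6: p0:escaped | p1:(2,4)->(2,5)->EXIT | p2:escaped | p3:escaped

ESCAPED ESCAPED ESCAPED ESCAPED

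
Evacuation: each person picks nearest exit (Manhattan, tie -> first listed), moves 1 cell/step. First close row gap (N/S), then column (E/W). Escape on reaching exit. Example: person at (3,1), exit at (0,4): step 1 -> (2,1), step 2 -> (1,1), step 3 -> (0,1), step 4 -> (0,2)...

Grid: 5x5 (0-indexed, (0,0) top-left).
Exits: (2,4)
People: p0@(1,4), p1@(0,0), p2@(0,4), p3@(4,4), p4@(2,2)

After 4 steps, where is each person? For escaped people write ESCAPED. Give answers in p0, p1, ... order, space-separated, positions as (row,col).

Step 1: p0:(1,4)->(2,4)->EXIT | p1:(0,0)->(1,0) | p2:(0,4)->(1,4) | p3:(4,4)->(3,4) | p4:(2,2)->(2,3)
Step 2: p0:escaped | p1:(1,0)->(2,0) | p2:(1,4)->(2,4)->EXIT | p3:(3,4)->(2,4)->EXIT | p4:(2,3)->(2,4)->EXIT
Step 3: p0:escaped | p1:(2,0)->(2,1) | p2:escaped | p3:escaped | p4:escaped
Step 4: p0:escaped | p1:(2,1)->(2,2) | p2:escaped | p3:escaped | p4:escaped

ESCAPED (2,2) ESCAPED ESCAPED ESCAPED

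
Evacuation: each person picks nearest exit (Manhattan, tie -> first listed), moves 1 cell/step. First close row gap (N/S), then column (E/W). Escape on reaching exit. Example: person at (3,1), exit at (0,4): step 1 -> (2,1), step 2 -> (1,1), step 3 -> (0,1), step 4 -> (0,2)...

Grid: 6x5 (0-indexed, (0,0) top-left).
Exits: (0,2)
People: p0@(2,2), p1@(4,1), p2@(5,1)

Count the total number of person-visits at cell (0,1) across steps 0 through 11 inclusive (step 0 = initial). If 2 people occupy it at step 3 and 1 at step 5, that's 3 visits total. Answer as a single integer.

Step 0: p0@(2,2) p1@(4,1) p2@(5,1) -> at (0,1): 0 [-], cum=0
Step 1: p0@(1,2) p1@(3,1) p2@(4,1) -> at (0,1): 0 [-], cum=0
Step 2: p0@ESC p1@(2,1) p2@(3,1) -> at (0,1): 0 [-], cum=0
Step 3: p0@ESC p1@(1,1) p2@(2,1) -> at (0,1): 0 [-], cum=0
Step 4: p0@ESC p1@(0,1) p2@(1,1) -> at (0,1): 1 [p1], cum=1
Step 5: p0@ESC p1@ESC p2@(0,1) -> at (0,1): 1 [p2], cum=2
Step 6: p0@ESC p1@ESC p2@ESC -> at (0,1): 0 [-], cum=2
Total visits = 2

Answer: 2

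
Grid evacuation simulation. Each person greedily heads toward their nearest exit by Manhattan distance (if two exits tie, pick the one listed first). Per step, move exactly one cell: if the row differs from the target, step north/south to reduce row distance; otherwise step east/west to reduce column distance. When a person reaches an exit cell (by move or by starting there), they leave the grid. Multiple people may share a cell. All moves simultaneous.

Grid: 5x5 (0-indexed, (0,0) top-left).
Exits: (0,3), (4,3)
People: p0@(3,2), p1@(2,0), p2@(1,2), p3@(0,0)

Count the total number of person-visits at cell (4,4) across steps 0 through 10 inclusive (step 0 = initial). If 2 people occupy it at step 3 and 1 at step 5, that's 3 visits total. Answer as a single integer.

Answer: 0

Derivation:
Step 0: p0@(3,2) p1@(2,0) p2@(1,2) p3@(0,0) -> at (4,4): 0 [-], cum=0
Step 1: p0@(4,2) p1@(1,0) p2@(0,2) p3@(0,1) -> at (4,4): 0 [-], cum=0
Step 2: p0@ESC p1@(0,0) p2@ESC p3@(0,2) -> at (4,4): 0 [-], cum=0
Step 3: p0@ESC p1@(0,1) p2@ESC p3@ESC -> at (4,4): 0 [-], cum=0
Step 4: p0@ESC p1@(0,2) p2@ESC p3@ESC -> at (4,4): 0 [-], cum=0
Step 5: p0@ESC p1@ESC p2@ESC p3@ESC -> at (4,4): 0 [-], cum=0
Total visits = 0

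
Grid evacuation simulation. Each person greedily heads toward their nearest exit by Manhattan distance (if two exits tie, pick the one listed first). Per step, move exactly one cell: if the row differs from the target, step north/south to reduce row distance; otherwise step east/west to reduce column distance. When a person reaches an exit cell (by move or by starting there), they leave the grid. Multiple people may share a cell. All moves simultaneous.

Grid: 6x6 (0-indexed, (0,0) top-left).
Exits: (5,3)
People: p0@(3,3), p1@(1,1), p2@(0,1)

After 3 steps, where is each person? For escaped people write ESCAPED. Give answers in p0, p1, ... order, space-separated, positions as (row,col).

Step 1: p0:(3,3)->(4,3) | p1:(1,1)->(2,1) | p2:(0,1)->(1,1)
Step 2: p0:(4,3)->(5,3)->EXIT | p1:(2,1)->(3,1) | p2:(1,1)->(2,1)
Step 3: p0:escaped | p1:(3,1)->(4,1) | p2:(2,1)->(3,1)

ESCAPED (4,1) (3,1)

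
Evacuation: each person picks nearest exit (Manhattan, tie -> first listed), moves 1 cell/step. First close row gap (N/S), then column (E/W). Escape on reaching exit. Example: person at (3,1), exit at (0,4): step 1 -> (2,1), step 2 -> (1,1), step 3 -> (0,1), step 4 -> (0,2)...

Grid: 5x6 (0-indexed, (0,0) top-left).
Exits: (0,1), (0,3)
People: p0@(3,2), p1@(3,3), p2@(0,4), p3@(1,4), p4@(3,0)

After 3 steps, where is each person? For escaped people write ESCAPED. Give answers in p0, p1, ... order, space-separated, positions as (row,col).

Step 1: p0:(3,2)->(2,2) | p1:(3,3)->(2,3) | p2:(0,4)->(0,3)->EXIT | p3:(1,4)->(0,4) | p4:(3,0)->(2,0)
Step 2: p0:(2,2)->(1,2) | p1:(2,3)->(1,3) | p2:escaped | p3:(0,4)->(0,3)->EXIT | p4:(2,0)->(1,0)
Step 3: p0:(1,2)->(0,2) | p1:(1,3)->(0,3)->EXIT | p2:escaped | p3:escaped | p4:(1,0)->(0,0)

(0,2) ESCAPED ESCAPED ESCAPED (0,0)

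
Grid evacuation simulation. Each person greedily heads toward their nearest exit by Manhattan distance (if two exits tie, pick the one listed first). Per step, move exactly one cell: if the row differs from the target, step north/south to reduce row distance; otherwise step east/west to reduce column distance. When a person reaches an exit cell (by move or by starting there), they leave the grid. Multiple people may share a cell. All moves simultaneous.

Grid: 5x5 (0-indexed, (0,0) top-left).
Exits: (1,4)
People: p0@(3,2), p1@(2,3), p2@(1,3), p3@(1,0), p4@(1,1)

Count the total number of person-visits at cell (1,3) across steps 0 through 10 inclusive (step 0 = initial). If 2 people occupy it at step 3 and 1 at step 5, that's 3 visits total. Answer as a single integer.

Answer: 5

Derivation:
Step 0: p0@(3,2) p1@(2,3) p2@(1,3) p3@(1,0) p4@(1,1) -> at (1,3): 1 [p2], cum=1
Step 1: p0@(2,2) p1@(1,3) p2@ESC p3@(1,1) p4@(1,2) -> at (1,3): 1 [p1], cum=2
Step 2: p0@(1,2) p1@ESC p2@ESC p3@(1,2) p4@(1,3) -> at (1,3): 1 [p4], cum=3
Step 3: p0@(1,3) p1@ESC p2@ESC p3@(1,3) p4@ESC -> at (1,3): 2 [p0,p3], cum=5
Step 4: p0@ESC p1@ESC p2@ESC p3@ESC p4@ESC -> at (1,3): 0 [-], cum=5
Total visits = 5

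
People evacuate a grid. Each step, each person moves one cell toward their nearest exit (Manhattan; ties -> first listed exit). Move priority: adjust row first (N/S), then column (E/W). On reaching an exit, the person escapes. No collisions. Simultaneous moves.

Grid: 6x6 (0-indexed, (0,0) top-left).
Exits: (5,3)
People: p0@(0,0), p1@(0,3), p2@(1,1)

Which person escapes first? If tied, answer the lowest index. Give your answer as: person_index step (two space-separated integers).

Step 1: p0:(0,0)->(1,0) | p1:(0,3)->(1,3) | p2:(1,1)->(2,1)
Step 2: p0:(1,0)->(2,0) | p1:(1,3)->(2,3) | p2:(2,1)->(3,1)
Step 3: p0:(2,0)->(3,0) | p1:(2,3)->(3,3) | p2:(3,1)->(4,1)
Step 4: p0:(3,0)->(4,0) | p1:(3,3)->(4,3) | p2:(4,1)->(5,1)
Step 5: p0:(4,0)->(5,0) | p1:(4,3)->(5,3)->EXIT | p2:(5,1)->(5,2)
Step 6: p0:(5,0)->(5,1) | p1:escaped | p2:(5,2)->(5,3)->EXIT
Step 7: p0:(5,1)->(5,2) | p1:escaped | p2:escaped
Step 8: p0:(5,2)->(5,3)->EXIT | p1:escaped | p2:escaped
Exit steps: [8, 5, 6]
First to escape: p1 at step 5

Answer: 1 5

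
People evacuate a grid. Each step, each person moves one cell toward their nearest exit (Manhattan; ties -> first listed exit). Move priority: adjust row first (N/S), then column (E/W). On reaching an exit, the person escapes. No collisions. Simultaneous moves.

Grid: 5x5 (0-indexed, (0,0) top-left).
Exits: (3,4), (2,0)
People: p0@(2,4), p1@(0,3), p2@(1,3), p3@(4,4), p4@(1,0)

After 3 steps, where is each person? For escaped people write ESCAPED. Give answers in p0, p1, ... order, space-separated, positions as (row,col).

Step 1: p0:(2,4)->(3,4)->EXIT | p1:(0,3)->(1,3) | p2:(1,3)->(2,3) | p3:(4,4)->(3,4)->EXIT | p4:(1,0)->(2,0)->EXIT
Step 2: p0:escaped | p1:(1,3)->(2,3) | p2:(2,3)->(3,3) | p3:escaped | p4:escaped
Step 3: p0:escaped | p1:(2,3)->(3,3) | p2:(3,3)->(3,4)->EXIT | p3:escaped | p4:escaped

ESCAPED (3,3) ESCAPED ESCAPED ESCAPED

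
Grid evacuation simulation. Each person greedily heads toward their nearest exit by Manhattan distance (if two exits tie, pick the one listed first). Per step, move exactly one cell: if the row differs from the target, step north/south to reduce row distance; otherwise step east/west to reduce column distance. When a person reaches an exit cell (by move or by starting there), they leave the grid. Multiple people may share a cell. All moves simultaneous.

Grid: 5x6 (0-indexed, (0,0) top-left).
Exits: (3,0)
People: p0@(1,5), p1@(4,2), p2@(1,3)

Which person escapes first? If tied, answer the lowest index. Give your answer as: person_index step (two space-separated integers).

Step 1: p0:(1,5)->(2,5) | p1:(4,2)->(3,2) | p2:(1,3)->(2,3)
Step 2: p0:(2,5)->(3,5) | p1:(3,2)->(3,1) | p2:(2,3)->(3,3)
Step 3: p0:(3,5)->(3,4) | p1:(3,1)->(3,0)->EXIT | p2:(3,3)->(3,2)
Step 4: p0:(3,4)->(3,3) | p1:escaped | p2:(3,2)->(3,1)
Step 5: p0:(3,3)->(3,2) | p1:escaped | p2:(3,1)->(3,0)->EXIT
Step 6: p0:(3,2)->(3,1) | p1:escaped | p2:escaped
Step 7: p0:(3,1)->(3,0)->EXIT | p1:escaped | p2:escaped
Exit steps: [7, 3, 5]
First to escape: p1 at step 3

Answer: 1 3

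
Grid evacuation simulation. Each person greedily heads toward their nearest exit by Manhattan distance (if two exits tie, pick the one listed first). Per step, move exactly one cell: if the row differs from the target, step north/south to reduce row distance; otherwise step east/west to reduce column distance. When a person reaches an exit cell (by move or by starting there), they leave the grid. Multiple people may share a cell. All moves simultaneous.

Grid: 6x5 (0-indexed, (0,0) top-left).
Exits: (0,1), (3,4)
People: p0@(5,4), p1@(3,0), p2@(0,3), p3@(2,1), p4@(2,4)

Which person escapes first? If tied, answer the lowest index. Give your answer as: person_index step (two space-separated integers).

Step 1: p0:(5,4)->(4,4) | p1:(3,0)->(2,0) | p2:(0,3)->(0,2) | p3:(2,1)->(1,1) | p4:(2,4)->(3,4)->EXIT
Step 2: p0:(4,4)->(3,4)->EXIT | p1:(2,0)->(1,0) | p2:(0,2)->(0,1)->EXIT | p3:(1,1)->(0,1)->EXIT | p4:escaped
Step 3: p0:escaped | p1:(1,0)->(0,0) | p2:escaped | p3:escaped | p4:escaped
Step 4: p0:escaped | p1:(0,0)->(0,1)->EXIT | p2:escaped | p3:escaped | p4:escaped
Exit steps: [2, 4, 2, 2, 1]
First to escape: p4 at step 1

Answer: 4 1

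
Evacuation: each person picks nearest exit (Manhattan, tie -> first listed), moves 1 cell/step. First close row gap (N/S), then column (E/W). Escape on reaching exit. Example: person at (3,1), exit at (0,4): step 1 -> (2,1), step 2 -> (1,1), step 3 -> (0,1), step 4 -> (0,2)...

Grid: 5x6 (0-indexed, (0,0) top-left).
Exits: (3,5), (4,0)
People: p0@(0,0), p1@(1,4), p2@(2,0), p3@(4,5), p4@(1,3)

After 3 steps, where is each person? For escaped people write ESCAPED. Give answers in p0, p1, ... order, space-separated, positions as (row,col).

Step 1: p0:(0,0)->(1,0) | p1:(1,4)->(2,4) | p2:(2,0)->(3,0) | p3:(4,5)->(3,5)->EXIT | p4:(1,3)->(2,3)
Step 2: p0:(1,0)->(2,0) | p1:(2,4)->(3,4) | p2:(3,0)->(4,0)->EXIT | p3:escaped | p4:(2,3)->(3,3)
Step 3: p0:(2,0)->(3,0) | p1:(3,4)->(3,5)->EXIT | p2:escaped | p3:escaped | p4:(3,3)->(3,4)

(3,0) ESCAPED ESCAPED ESCAPED (3,4)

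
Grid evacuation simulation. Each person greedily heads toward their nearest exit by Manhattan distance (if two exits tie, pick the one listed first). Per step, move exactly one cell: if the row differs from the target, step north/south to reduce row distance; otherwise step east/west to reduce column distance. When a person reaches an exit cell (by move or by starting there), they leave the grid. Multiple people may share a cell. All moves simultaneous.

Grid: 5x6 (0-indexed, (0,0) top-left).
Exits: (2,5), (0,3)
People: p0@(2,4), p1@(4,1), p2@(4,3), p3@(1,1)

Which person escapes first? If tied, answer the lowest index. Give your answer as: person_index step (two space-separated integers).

Step 1: p0:(2,4)->(2,5)->EXIT | p1:(4,1)->(3,1) | p2:(4,3)->(3,3) | p3:(1,1)->(0,1)
Step 2: p0:escaped | p1:(3,1)->(2,1) | p2:(3,3)->(2,3) | p3:(0,1)->(0,2)
Step 3: p0:escaped | p1:(2,1)->(2,2) | p2:(2,3)->(2,4) | p3:(0,2)->(0,3)->EXIT
Step 4: p0:escaped | p1:(2,2)->(2,3) | p2:(2,4)->(2,5)->EXIT | p3:escaped
Step 5: p0:escaped | p1:(2,3)->(2,4) | p2:escaped | p3:escaped
Step 6: p0:escaped | p1:(2,4)->(2,5)->EXIT | p2:escaped | p3:escaped
Exit steps: [1, 6, 4, 3]
First to escape: p0 at step 1

Answer: 0 1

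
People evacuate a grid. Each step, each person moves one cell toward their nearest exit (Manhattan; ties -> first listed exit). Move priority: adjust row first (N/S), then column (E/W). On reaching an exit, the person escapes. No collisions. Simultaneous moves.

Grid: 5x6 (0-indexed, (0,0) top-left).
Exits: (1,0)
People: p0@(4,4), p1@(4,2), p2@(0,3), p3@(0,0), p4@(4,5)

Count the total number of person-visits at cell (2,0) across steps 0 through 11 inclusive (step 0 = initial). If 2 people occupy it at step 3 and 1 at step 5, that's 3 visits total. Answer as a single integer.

Step 0: p0@(4,4) p1@(4,2) p2@(0,3) p3@(0,0) p4@(4,5) -> at (2,0): 0 [-], cum=0
Step 1: p0@(3,4) p1@(3,2) p2@(1,3) p3@ESC p4@(3,5) -> at (2,0): 0 [-], cum=0
Step 2: p0@(2,4) p1@(2,2) p2@(1,2) p3@ESC p4@(2,5) -> at (2,0): 0 [-], cum=0
Step 3: p0@(1,4) p1@(1,2) p2@(1,1) p3@ESC p4@(1,5) -> at (2,0): 0 [-], cum=0
Step 4: p0@(1,3) p1@(1,1) p2@ESC p3@ESC p4@(1,4) -> at (2,0): 0 [-], cum=0
Step 5: p0@(1,2) p1@ESC p2@ESC p3@ESC p4@(1,3) -> at (2,0): 0 [-], cum=0
Step 6: p0@(1,1) p1@ESC p2@ESC p3@ESC p4@(1,2) -> at (2,0): 0 [-], cum=0
Step 7: p0@ESC p1@ESC p2@ESC p3@ESC p4@(1,1) -> at (2,0): 0 [-], cum=0
Step 8: p0@ESC p1@ESC p2@ESC p3@ESC p4@ESC -> at (2,0): 0 [-], cum=0
Total visits = 0

Answer: 0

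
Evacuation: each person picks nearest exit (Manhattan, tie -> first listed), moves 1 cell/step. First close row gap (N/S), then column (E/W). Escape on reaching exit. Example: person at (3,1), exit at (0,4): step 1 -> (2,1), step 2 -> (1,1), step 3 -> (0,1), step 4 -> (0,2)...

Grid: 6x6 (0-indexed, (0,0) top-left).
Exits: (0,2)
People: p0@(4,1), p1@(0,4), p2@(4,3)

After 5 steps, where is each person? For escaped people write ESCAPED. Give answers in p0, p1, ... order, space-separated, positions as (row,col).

Step 1: p0:(4,1)->(3,1) | p1:(0,4)->(0,3) | p2:(4,3)->(3,3)
Step 2: p0:(3,1)->(2,1) | p1:(0,3)->(0,2)->EXIT | p2:(3,3)->(2,3)
Step 3: p0:(2,1)->(1,1) | p1:escaped | p2:(2,3)->(1,3)
Step 4: p0:(1,1)->(0,1) | p1:escaped | p2:(1,3)->(0,3)
Step 5: p0:(0,1)->(0,2)->EXIT | p1:escaped | p2:(0,3)->(0,2)->EXIT

ESCAPED ESCAPED ESCAPED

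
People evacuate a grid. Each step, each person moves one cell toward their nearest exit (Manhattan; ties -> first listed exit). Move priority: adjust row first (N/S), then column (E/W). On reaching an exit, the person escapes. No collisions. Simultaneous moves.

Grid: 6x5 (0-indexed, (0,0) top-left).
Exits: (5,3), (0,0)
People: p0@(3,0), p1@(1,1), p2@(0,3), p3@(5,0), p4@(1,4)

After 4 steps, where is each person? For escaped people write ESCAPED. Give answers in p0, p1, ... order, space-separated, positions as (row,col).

Step 1: p0:(3,0)->(2,0) | p1:(1,1)->(0,1) | p2:(0,3)->(0,2) | p3:(5,0)->(5,1) | p4:(1,4)->(2,4)
Step 2: p0:(2,0)->(1,0) | p1:(0,1)->(0,0)->EXIT | p2:(0,2)->(0,1) | p3:(5,1)->(5,2) | p4:(2,4)->(3,4)
Step 3: p0:(1,0)->(0,0)->EXIT | p1:escaped | p2:(0,1)->(0,0)->EXIT | p3:(5,2)->(5,3)->EXIT | p4:(3,4)->(4,4)
Step 4: p0:escaped | p1:escaped | p2:escaped | p3:escaped | p4:(4,4)->(5,4)

ESCAPED ESCAPED ESCAPED ESCAPED (5,4)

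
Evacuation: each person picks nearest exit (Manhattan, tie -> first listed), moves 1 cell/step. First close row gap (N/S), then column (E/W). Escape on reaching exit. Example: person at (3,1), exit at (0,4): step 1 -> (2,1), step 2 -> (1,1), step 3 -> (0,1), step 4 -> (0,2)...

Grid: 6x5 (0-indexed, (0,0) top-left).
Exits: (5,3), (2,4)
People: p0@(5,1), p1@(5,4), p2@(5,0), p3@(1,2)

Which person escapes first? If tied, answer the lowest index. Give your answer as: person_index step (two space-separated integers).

Step 1: p0:(5,1)->(5,2) | p1:(5,4)->(5,3)->EXIT | p2:(5,0)->(5,1) | p3:(1,2)->(2,2)
Step 2: p0:(5,2)->(5,3)->EXIT | p1:escaped | p2:(5,1)->(5,2) | p3:(2,2)->(2,3)
Step 3: p0:escaped | p1:escaped | p2:(5,2)->(5,3)->EXIT | p3:(2,3)->(2,4)->EXIT
Exit steps: [2, 1, 3, 3]
First to escape: p1 at step 1

Answer: 1 1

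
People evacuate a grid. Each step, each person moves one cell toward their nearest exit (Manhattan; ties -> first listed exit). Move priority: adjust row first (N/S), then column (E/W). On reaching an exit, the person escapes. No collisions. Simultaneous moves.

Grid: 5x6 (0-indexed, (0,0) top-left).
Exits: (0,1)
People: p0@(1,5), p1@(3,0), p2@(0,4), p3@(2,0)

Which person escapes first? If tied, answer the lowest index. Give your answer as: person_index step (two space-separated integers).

Answer: 2 3

Derivation:
Step 1: p0:(1,5)->(0,5) | p1:(3,0)->(2,0) | p2:(0,4)->(0,3) | p3:(2,0)->(1,0)
Step 2: p0:(0,5)->(0,4) | p1:(2,0)->(1,0) | p2:(0,3)->(0,2) | p3:(1,0)->(0,0)
Step 3: p0:(0,4)->(0,3) | p1:(1,0)->(0,0) | p2:(0,2)->(0,1)->EXIT | p3:(0,0)->(0,1)->EXIT
Step 4: p0:(0,3)->(0,2) | p1:(0,0)->(0,1)->EXIT | p2:escaped | p3:escaped
Step 5: p0:(0,2)->(0,1)->EXIT | p1:escaped | p2:escaped | p3:escaped
Exit steps: [5, 4, 3, 3]
First to escape: p2 at step 3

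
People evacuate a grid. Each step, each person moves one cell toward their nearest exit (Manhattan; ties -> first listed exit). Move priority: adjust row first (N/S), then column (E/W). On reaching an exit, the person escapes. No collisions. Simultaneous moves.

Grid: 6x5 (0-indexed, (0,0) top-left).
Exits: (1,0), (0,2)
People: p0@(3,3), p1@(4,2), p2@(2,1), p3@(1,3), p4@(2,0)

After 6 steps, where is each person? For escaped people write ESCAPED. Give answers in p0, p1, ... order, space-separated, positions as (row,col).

Step 1: p0:(3,3)->(2,3) | p1:(4,2)->(3,2) | p2:(2,1)->(1,1) | p3:(1,3)->(0,3) | p4:(2,0)->(1,0)->EXIT
Step 2: p0:(2,3)->(1,3) | p1:(3,2)->(2,2) | p2:(1,1)->(1,0)->EXIT | p3:(0,3)->(0,2)->EXIT | p4:escaped
Step 3: p0:(1,3)->(0,3) | p1:(2,2)->(1,2) | p2:escaped | p3:escaped | p4:escaped
Step 4: p0:(0,3)->(0,2)->EXIT | p1:(1,2)->(0,2)->EXIT | p2:escaped | p3:escaped | p4:escaped

ESCAPED ESCAPED ESCAPED ESCAPED ESCAPED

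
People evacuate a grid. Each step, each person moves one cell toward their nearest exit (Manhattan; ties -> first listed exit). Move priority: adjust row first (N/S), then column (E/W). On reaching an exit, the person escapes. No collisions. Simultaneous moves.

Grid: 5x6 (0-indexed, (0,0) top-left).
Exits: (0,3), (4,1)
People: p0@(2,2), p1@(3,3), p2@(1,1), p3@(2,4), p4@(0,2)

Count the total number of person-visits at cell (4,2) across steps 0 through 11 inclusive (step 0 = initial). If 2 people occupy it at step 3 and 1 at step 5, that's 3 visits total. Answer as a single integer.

Answer: 0

Derivation:
Step 0: p0@(2,2) p1@(3,3) p2@(1,1) p3@(2,4) p4@(0,2) -> at (4,2): 0 [-], cum=0
Step 1: p0@(1,2) p1@(2,3) p2@(0,1) p3@(1,4) p4@ESC -> at (4,2): 0 [-], cum=0
Step 2: p0@(0,2) p1@(1,3) p2@(0,2) p3@(0,4) p4@ESC -> at (4,2): 0 [-], cum=0
Step 3: p0@ESC p1@ESC p2@ESC p3@ESC p4@ESC -> at (4,2): 0 [-], cum=0
Total visits = 0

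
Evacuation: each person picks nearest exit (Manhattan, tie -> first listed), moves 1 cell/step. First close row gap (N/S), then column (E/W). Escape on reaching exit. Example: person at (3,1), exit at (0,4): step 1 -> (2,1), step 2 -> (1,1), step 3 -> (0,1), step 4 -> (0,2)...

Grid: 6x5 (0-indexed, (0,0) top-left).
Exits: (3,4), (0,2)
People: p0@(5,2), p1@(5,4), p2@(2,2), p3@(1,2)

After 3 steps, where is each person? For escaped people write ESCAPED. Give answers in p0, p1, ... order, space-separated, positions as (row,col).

Step 1: p0:(5,2)->(4,2) | p1:(5,4)->(4,4) | p2:(2,2)->(1,2) | p3:(1,2)->(0,2)->EXIT
Step 2: p0:(4,2)->(3,2) | p1:(4,4)->(3,4)->EXIT | p2:(1,2)->(0,2)->EXIT | p3:escaped
Step 3: p0:(3,2)->(3,3) | p1:escaped | p2:escaped | p3:escaped

(3,3) ESCAPED ESCAPED ESCAPED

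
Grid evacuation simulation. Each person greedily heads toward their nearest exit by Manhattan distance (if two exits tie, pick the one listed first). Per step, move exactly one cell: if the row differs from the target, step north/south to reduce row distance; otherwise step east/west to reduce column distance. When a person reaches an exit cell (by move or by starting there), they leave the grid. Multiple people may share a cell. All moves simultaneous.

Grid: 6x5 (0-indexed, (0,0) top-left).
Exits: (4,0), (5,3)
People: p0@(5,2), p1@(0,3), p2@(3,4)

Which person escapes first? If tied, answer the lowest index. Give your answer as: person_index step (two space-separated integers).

Answer: 0 1

Derivation:
Step 1: p0:(5,2)->(5,3)->EXIT | p1:(0,3)->(1,3) | p2:(3,4)->(4,4)
Step 2: p0:escaped | p1:(1,3)->(2,3) | p2:(4,4)->(5,4)
Step 3: p0:escaped | p1:(2,3)->(3,3) | p2:(5,4)->(5,3)->EXIT
Step 4: p0:escaped | p1:(3,3)->(4,3) | p2:escaped
Step 5: p0:escaped | p1:(4,3)->(5,3)->EXIT | p2:escaped
Exit steps: [1, 5, 3]
First to escape: p0 at step 1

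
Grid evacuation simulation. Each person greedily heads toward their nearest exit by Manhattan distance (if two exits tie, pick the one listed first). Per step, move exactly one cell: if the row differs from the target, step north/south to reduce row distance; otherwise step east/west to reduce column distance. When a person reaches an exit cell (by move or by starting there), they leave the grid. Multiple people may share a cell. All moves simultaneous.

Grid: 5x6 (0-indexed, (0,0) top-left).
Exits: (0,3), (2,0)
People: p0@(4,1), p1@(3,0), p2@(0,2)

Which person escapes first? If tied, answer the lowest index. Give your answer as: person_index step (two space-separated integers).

Step 1: p0:(4,1)->(3,1) | p1:(3,0)->(2,0)->EXIT | p2:(0,2)->(0,3)->EXIT
Step 2: p0:(3,1)->(2,1) | p1:escaped | p2:escaped
Step 3: p0:(2,1)->(2,0)->EXIT | p1:escaped | p2:escaped
Exit steps: [3, 1, 1]
First to escape: p1 at step 1

Answer: 1 1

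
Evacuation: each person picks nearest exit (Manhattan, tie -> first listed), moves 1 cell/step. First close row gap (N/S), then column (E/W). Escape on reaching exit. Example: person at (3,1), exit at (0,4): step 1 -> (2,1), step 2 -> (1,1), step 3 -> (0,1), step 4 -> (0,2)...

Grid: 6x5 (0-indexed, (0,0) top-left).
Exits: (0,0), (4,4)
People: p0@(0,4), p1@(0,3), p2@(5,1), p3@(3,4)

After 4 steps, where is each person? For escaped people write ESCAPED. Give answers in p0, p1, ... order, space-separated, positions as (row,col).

Step 1: p0:(0,4)->(0,3) | p1:(0,3)->(0,2) | p2:(5,1)->(4,1) | p3:(3,4)->(4,4)->EXIT
Step 2: p0:(0,3)->(0,2) | p1:(0,2)->(0,1) | p2:(4,1)->(4,2) | p3:escaped
Step 3: p0:(0,2)->(0,1) | p1:(0,1)->(0,0)->EXIT | p2:(4,2)->(4,3) | p3:escaped
Step 4: p0:(0,1)->(0,0)->EXIT | p1:escaped | p2:(4,3)->(4,4)->EXIT | p3:escaped

ESCAPED ESCAPED ESCAPED ESCAPED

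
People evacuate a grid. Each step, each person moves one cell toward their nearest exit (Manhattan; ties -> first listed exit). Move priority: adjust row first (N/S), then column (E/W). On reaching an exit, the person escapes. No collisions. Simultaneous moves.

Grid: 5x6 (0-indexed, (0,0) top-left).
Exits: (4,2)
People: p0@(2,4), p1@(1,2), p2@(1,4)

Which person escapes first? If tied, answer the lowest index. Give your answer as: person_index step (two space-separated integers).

Step 1: p0:(2,4)->(3,4) | p1:(1,2)->(2,2) | p2:(1,4)->(2,4)
Step 2: p0:(3,4)->(4,4) | p1:(2,2)->(3,2) | p2:(2,4)->(3,4)
Step 3: p0:(4,4)->(4,3) | p1:(3,2)->(4,2)->EXIT | p2:(3,4)->(4,4)
Step 4: p0:(4,3)->(4,2)->EXIT | p1:escaped | p2:(4,4)->(4,3)
Step 5: p0:escaped | p1:escaped | p2:(4,3)->(4,2)->EXIT
Exit steps: [4, 3, 5]
First to escape: p1 at step 3

Answer: 1 3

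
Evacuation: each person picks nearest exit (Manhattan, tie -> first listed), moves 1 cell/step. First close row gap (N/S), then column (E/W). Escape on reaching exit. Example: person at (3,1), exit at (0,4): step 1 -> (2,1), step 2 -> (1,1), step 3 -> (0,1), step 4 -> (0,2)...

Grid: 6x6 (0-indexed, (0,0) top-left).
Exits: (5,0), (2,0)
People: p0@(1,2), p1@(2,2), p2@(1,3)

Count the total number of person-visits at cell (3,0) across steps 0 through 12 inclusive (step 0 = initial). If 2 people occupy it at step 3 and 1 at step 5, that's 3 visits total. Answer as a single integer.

Step 0: p0@(1,2) p1@(2,2) p2@(1,3) -> at (3,0): 0 [-], cum=0
Step 1: p0@(2,2) p1@(2,1) p2@(2,3) -> at (3,0): 0 [-], cum=0
Step 2: p0@(2,1) p1@ESC p2@(2,2) -> at (3,0): 0 [-], cum=0
Step 3: p0@ESC p1@ESC p2@(2,1) -> at (3,0): 0 [-], cum=0
Step 4: p0@ESC p1@ESC p2@ESC -> at (3,0): 0 [-], cum=0
Total visits = 0

Answer: 0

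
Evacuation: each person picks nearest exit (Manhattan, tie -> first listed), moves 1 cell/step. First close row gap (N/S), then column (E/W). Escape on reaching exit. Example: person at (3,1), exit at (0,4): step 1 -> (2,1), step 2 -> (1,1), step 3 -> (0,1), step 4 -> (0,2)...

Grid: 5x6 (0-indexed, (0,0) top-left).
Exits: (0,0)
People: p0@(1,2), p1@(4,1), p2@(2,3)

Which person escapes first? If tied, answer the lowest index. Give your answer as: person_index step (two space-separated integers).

Step 1: p0:(1,2)->(0,2) | p1:(4,1)->(3,1) | p2:(2,3)->(1,3)
Step 2: p0:(0,2)->(0,1) | p1:(3,1)->(2,1) | p2:(1,3)->(0,3)
Step 3: p0:(0,1)->(0,0)->EXIT | p1:(2,1)->(1,1) | p2:(0,3)->(0,2)
Step 4: p0:escaped | p1:(1,1)->(0,1) | p2:(0,2)->(0,1)
Step 5: p0:escaped | p1:(0,1)->(0,0)->EXIT | p2:(0,1)->(0,0)->EXIT
Exit steps: [3, 5, 5]
First to escape: p0 at step 3

Answer: 0 3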